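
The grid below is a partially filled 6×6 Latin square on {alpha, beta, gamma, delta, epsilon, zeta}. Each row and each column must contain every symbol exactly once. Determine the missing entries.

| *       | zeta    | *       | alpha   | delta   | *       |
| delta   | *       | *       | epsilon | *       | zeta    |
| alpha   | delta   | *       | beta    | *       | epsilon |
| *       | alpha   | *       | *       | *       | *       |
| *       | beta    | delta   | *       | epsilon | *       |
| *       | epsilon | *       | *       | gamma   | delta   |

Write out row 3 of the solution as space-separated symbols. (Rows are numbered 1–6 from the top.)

alpha delta gamma beta zeta epsilon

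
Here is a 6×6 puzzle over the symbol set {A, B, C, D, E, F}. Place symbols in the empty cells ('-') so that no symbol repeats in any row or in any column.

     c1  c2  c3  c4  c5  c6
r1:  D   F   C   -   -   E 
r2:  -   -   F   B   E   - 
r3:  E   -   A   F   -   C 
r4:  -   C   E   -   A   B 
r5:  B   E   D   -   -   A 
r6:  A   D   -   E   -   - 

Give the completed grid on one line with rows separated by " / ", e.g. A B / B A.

D F C A B E / C A F B E D / E B A F D C / F C E D A B / B E D C F A / A D B E C F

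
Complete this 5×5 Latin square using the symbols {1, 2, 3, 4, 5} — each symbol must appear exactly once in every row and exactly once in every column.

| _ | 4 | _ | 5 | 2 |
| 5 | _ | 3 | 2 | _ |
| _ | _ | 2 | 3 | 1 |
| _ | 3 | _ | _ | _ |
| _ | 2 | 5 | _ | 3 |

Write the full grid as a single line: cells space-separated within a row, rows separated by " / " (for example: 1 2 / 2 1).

3 4 1 5 2 / 5 1 3 2 4 / 4 5 2 3 1 / 2 3 4 1 5 / 1 2 5 4 3

(r1,c3) = 1
(r2,c2) = 1
(r2,c5) = 4
(r3,c1) = 4
(r3,c2) = 5
(r4,c3) = 4
(r4,c4) = 1
(r4,c5) = 5
(r5,c1) = 1
(r5,c4) = 4
(r1,c1) = 3
(r4,c1) = 2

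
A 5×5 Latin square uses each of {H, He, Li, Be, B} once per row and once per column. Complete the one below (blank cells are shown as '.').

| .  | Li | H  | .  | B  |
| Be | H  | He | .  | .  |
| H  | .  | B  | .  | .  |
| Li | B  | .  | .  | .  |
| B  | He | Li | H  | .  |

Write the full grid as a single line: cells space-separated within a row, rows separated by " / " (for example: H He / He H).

Cell (r1,c1): row 1 has {H,Li,B}; column 1 has {H,Li,Be,B} → He.
Cell (r1,c4): row 1 has {H,He,Li,B}; column 4 has {H} → Be.
Cell (r2,c5): row 2 has {H,He,Be}; column 5 has {B} → Li.
Cell (r3,c2): row 3 has {H,B}; column 2 has {H,He,Li,B} → Be.
Cell (r3,c5): row 3 has {H,Be,B}; column 5 has {Li,B} → He.
Cell (r4,c3): row 4 has {Li,B}; column 3 has {H,He,Li,B} → Be.
Cell (r4,c4): row 4 has {Li,Be,B}; column 4 has {H,Be} → He.
Cell (r4,c5): row 4 has {He,Li,Be,B}; column 5 has {He,Li,B} → H.
Cell (r5,c5): row 5 has {H,He,Li,B}; column 5 has {H,He,Li,B} → Be.
Cell (r2,c4): row 2 has {H,He,Li,Be}; column 4 has {H,He,Be} → B.
Cell (r3,c4): row 3 has {H,He,Be,B}; column 4 has {H,He,Be,B} → Li.

He Li H Be B / Be H He B Li / H Be B Li He / Li B Be He H / B He Li H Be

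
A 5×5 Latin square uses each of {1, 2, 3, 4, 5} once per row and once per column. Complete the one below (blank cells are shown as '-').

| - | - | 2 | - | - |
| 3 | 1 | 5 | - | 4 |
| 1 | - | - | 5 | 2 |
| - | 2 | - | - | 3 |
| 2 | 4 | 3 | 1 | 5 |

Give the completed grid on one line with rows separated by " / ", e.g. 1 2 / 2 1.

(r1,c5) = 1
(r2,c4) = 2
(r3,c2) = 3
(r3,c3) = 4
(r4,c3) = 1
(r4,c4) = 4
(r1,c2) = 5
(r1,c4) = 3
(r4,c1) = 5
(r1,c1) = 4

4 5 2 3 1 / 3 1 5 2 4 / 1 3 4 5 2 / 5 2 1 4 3 / 2 4 3 1 5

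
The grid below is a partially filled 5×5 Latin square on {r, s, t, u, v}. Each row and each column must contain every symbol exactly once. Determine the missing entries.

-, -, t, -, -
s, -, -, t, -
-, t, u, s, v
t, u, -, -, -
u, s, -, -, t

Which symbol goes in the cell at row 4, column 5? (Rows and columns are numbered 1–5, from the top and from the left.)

r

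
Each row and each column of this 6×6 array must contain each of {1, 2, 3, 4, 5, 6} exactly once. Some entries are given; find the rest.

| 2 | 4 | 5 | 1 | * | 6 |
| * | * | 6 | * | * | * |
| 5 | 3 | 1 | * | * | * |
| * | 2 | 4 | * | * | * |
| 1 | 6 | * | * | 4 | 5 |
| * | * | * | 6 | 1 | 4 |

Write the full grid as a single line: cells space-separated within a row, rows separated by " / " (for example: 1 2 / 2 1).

(r1,c5) = 3
(r3,c6) = 2
(r6,c1) = 3
(r6,c2) = 5
(r6,c3) = 2
(r2,c1) = 4
(r2,c2) = 1
(r2,c6) = 3
(r3,c4) = 4
(r3,c5) = 6
(r4,c1) = 6
(r4,c5) = 5
(r4,c6) = 1
(r5,c3) = 3
(r5,c4) = 2
(r2,c4) = 5
(r2,c5) = 2
(r4,c4) = 3

2 4 5 1 3 6 / 4 1 6 5 2 3 / 5 3 1 4 6 2 / 6 2 4 3 5 1 / 1 6 3 2 4 5 / 3 5 2 6 1 4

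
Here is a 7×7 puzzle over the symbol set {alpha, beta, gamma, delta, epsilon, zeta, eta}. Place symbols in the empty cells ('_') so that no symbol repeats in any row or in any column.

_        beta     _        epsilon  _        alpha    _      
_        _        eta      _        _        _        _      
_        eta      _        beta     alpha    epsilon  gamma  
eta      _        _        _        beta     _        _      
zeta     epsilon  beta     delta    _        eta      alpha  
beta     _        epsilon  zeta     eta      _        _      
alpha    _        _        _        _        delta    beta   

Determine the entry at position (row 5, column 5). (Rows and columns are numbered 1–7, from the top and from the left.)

row 3 has {alpha,beta,gamma,epsilon,eta}; column 1 has {alpha,beta,zeta,eta} — only delta is left for (r3,c1).
row 3 has {alpha,beta,gamma,delta,epsilon,eta}; column 3 has {beta,epsilon,eta} — only zeta is left for (r3,c3).
row 5 has {alpha,beta,delta,epsilon,zeta,eta}; column 5 has {alpha,beta,eta} — only gamma is left for (r5,c5).

gamma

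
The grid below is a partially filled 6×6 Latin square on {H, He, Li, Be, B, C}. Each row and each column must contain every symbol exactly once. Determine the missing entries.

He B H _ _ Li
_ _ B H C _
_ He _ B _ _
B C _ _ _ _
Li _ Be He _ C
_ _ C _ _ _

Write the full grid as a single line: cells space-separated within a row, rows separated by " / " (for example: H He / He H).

He B H C Be Li / Be Li B H C He / C He Li B H Be / B C He Be Li H / Li H Be He B C / H Be C Li He B

(r1,c5): row 1 has {H,He,Li,B}; column 5 has {C}, so it must be Be.
(r2,c1): row 2 has {H,B,C}; column 1 has {He,Li,B}, so it must be Be.
(r2,c2): row 2 has {H,Be,B,C}; column 2 has {He,B,C}, so it must be Li.
(r2,c6): row 2 has {H,Li,Be,B,C}; column 6 has {Li,C}, so it must be He.
(r3,c3): row 3 has {He,B}; column 3 has {H,Be,B,C}, so it must be Li.
(r3,c5): row 3 has {He,Li,B}; column 5 has {Be,C}, so it must be H.
(r3,c6): row 3 has {H,He,Li,B}; column 6 has {He,Li,C}, so it must be Be.
(r4,c3): row 4 has {B,C}; column 3 has {H,Li,Be,B,C}, so it must be He.
(r4,c5): row 4 has {He,B,C}; column 5 has {H,Be,C}, so it must be Li.
(r4,c6): row 4 has {He,Li,B,C}; column 6 has {He,Li,Be,C}, so it must be H.
(r5,c2): row 5 has {He,Li,Be,C}; column 2 has {He,Li,B,C}, so it must be H.
(r5,c5): row 5 has {H,He,Li,Be,C}; column 5 has {H,Li,Be,C}, so it must be B.
(r6,c1): row 6 has {C}; column 1 has {He,Li,Be,B}, so it must be H.
(r6,c2): row 6 has {H,C}; column 2 has {H,He,Li,B,C}, so it must be Be.
(r6,c4): row 6 has {H,Be,C}; column 4 has {H,He,B}, so it must be Li.
(r6,c5): row 6 has {H,Li,Be,C}; column 5 has {H,Li,Be,B,C}, so it must be He.
(r6,c6): row 6 has {H,He,Li,Be,C}; column 6 has {H,He,Li,Be,C}, so it must be B.
(r1,c4): row 1 has {H,He,Li,Be,B}; column 4 has {H,He,Li,B}, so it must be C.
(r3,c1): row 3 has {H,He,Li,Be,B}; column 1 has {H,He,Li,Be,B}, so it must be C.
(r4,c4): row 4 has {H,He,Li,B,C}; column 4 has {H,He,Li,B,C}, so it must be Be.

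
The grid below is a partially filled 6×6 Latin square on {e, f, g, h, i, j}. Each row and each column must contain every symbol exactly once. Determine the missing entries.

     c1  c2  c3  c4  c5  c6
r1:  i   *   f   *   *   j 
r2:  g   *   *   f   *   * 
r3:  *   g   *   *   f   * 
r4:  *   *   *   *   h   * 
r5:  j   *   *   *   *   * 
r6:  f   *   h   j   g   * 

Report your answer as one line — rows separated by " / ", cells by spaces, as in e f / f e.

i h f g e j / g e i f j h / h g j e f i / e j g i h f / j f e h i g / f i h j g e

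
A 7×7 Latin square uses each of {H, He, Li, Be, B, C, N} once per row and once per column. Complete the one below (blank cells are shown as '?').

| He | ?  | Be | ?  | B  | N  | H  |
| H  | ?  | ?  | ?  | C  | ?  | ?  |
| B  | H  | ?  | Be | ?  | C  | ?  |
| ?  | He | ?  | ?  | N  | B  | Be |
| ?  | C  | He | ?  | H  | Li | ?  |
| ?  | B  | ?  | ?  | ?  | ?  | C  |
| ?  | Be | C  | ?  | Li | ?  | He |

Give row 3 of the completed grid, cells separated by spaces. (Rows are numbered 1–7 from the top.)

row 1 has {H,He,Be,B,N}; column 2 has {H,He,Be,B,C} — only Li is left for (r1,c2).
row 1 has {H,He,Li,Be,B,N}; column 4 has {Be} — only C is left for (r1,c4).
row 2 has {H,C}; column 2 has {H,He,Li,Be,B,C} — only N is left for (r2,c2).
row 3 has {H,Be,B,C}; column 5 has {H,Li,B,C,N} — only He is left for (r3,c5).
row 6 has {B,C}; column 5 has {H,He,Li,B,C,N} — only Be is left for (r6,c5).
row 7 has {He,Li,Be,C}; column 1 has {H,He,B} — only N is left for (r7,c1).
row 7 has {He,Li,Be,C,N}; column 6 has {Li,B,C,N} — only H is left for (r7,c6).
row 5 has {H,He,Li,C}; column 1 has {H,He,B,N} — only Be is left for (r5,c1).
row 6 has {Be,B,C}; column 1 has {H,He,Be,B,N} — only Li is left for (r6,c1).
row 6 has {Li,Be,B,C}; column 6 has {H,Li,B,C,N} — only He is left for (r6,c6).
row 7 has {H,He,Li,Be,C,N}; column 4 has {Be,C} — only B is left for (r7,c4).
row 2 has {H,C,N}; column 6 has {H,He,Li,B,C,N} — only Be is left for (r2,c6).
row 4 has {He,Be,B,N}; column 1 has {H,He,Li,Be,B,N} — only C is left for (r4,c1).
row 5 has {H,He,Li,Be,C}; column 4 has {Be,B,C} — only N is left for (r5,c4).
row 5 has {H,He,Li,Be,C,N}; column 7 has {H,He,Be,C} — only B is left for (r5,c7).
row 6 has {He,Li,Be,B,C}; column 4 has {Be,B,C,N} — only H is left for (r6,c4).
row 2 has {H,Be,C,N}; column 7 has {H,He,Be,B,C} — only Li is left for (r2,c7).
row 3 has {H,He,Be,B,C}; column 7 has {H,He,Li,Be,B,C} — only N is left for (r3,c7).
row 4 has {He,Be,B,C,N}; column 4 has {H,Be,B,C,N} — only Li is left for (r4,c4).
row 6 has {H,He,Li,Be,B,C}; column 3 has {He,Be,C} — only N is left for (r6,c3).
row 2 has {H,Li,Be,C,N}; column 3 has {He,Be,C,N} — only B is left for (r2,c3).
row 2 has {H,Li,Be,B,C,N}; column 4 has {H,Li,Be,B,C,N} — only He is left for (r2,c4).
row 3 has {H,He,Be,B,C,N}; column 3 has {He,Be,B,C,N} — only Li is left for (r3,c3).

B H Li Be He C N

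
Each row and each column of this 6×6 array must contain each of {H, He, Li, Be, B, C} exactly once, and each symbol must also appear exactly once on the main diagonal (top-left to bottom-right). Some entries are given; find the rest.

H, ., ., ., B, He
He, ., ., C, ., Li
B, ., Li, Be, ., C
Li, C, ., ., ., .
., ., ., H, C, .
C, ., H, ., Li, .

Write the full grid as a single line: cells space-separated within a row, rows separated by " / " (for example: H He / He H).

(r1,c4) = Li
(r5,c1) = Be
(r5,c6) = B
(r6,c6) = Be
(r1,c2) = Be
(r1,c3) = C
(r2,c2) = B
(r2,c3) = Be
(r2,c5) = H
(r3,c5) = He
(r4,c4) = He
(r4,c5) = Be
(r4,c6) = H
(r5,c3) = He
(r6,c2) = He
(r6,c4) = B
(r3,c2) = H
(r4,c3) = B
(r5,c2) = Li

H Be C Li B He / He B Be C H Li / B H Li Be He C / Li C B He Be H / Be Li He H C B / C He H B Li Be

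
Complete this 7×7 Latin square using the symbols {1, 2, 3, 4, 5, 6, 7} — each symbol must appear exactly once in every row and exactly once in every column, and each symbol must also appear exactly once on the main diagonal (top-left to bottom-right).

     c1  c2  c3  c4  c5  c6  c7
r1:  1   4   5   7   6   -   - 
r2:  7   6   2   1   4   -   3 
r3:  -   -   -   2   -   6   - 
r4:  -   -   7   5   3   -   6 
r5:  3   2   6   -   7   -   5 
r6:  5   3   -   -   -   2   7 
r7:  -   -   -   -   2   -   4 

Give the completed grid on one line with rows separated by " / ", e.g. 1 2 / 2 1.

1 4 5 7 6 3 2 / 7 6 2 1 4 5 3 / 4 7 3 2 5 6 1 / 2 1 7 5 3 4 6 / 3 2 6 4 7 1 5 / 5 3 4 6 1 2 7 / 6 5 1 3 2 7 4

Cell (r1,c6): row 1 has {1,4,5,6,7}; column 6 has {2,6} → 3.
Cell (r1,c7): row 1 has {1,3,4,5,6,7}; column 7 has {3,4,5,6,7} → 2.
Cell (r2,c6): row 2 has {1,2,3,4,6,7}; column 6 has {2,3,6} → 5.
Cell (r3,c1): row 3 has {2,6}; column 1 has {1,3,5,7} → 4.
Cell (r3,c3): row 3 has {2,4,6}; column 3 has {2,5,6,7}; the diagonal has {1,2,4,5,6,7} → 3.
Cell (r3,c7): row 3 has {2,3,4,6}; column 7 has {2,3,4,5,6,7} → 1.
Cell (r4,c1): row 4 has {3,5,6,7}; column 1 has {1,3,4,5,7} → 2.
Cell (r4,c2): row 4 has {2,3,5,6,7}; column 2 has {2,3,4,6} → 1.
Cell (r4,c6): row 4 has {1,2,3,5,6,7}; column 6 has {2,3,5,6} → 4.
Cell (r5,c4): row 5 has {2,3,5,6,7}; column 4 has {1,2,5,7} → 4.
Cell (r5,c6): row 5 has {2,3,4,5,6,7}; column 6 has {2,3,4,5,6} → 1.
Cell (r6,c4): row 6 has {2,3,5,7}; column 4 has {1,2,4,5,7} → 6.
Cell (r6,c5): row 6 has {2,3,5,6,7}; column 5 has {2,3,4,6,7} → 1.
Cell (r7,c1): row 7 has {2,4}; column 1 has {1,2,3,4,5,7} → 6.
Cell (r7,c3): row 7 has {2,4,6}; column 3 has {2,3,5,6,7} → 1.
Cell (r7,c4): row 7 has {1,2,4,6}; column 4 has {1,2,4,5,6,7} → 3.
Cell (r7,c6): row 7 has {1,2,3,4,6}; column 6 has {1,2,3,4,5,6} → 7.
Cell (r3,c5): row 3 has {1,2,3,4,6}; column 5 has {1,2,3,4,6,7} → 5.
Cell (r6,c3): row 6 has {1,2,3,5,6,7}; column 3 has {1,2,3,5,6,7} → 4.
Cell (r7,c2): row 7 has {1,2,3,4,6,7}; column 2 has {1,2,3,4,6} → 5.
Cell (r3,c2): row 3 has {1,2,3,4,5,6}; column 2 has {1,2,3,4,5,6} → 7.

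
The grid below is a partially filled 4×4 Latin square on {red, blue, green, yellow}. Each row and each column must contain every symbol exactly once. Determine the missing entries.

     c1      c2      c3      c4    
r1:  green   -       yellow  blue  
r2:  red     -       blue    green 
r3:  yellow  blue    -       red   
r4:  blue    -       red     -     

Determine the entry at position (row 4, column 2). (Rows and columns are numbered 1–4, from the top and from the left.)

green

At row 1, column 2: row 1 has {blue,green,yellow}; column 2 has {blue}; that leaves red.
At row 2, column 2: row 2 has {red,blue,green}; column 2 has {red,blue}; that leaves yellow.
At row 3, column 3: row 3 has {red,blue,yellow}; column 3 has {red,blue,yellow}; that leaves green.
At row 4, column 2: row 4 has {red,blue}; column 2 has {red,blue,yellow}; that leaves green.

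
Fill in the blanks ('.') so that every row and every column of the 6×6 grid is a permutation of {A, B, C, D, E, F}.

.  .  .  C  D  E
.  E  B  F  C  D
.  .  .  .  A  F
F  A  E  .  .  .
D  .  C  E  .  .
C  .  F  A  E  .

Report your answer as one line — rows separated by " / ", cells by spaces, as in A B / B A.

B F A C D E / A E B F C D / E C D B A F / F A E D B C / D B C E F A / C D F A E B

row 1 has {C,D,E}; column 3 has {B,C,E,F} — only A is left for (r1,c3).
row 2 has {B,C,D,E,F}; column 1 has {C,D,F} — only A is left for (r2,c1).
row 3 has {A,F}; column 3 has {A,B,C,E,F} — only D is left for (r3,c3).
row 3 has {A,D,F}; column 4 has {A,C,E,F} — only B is left for (r3,c4).
row 4 has {A,E,F}; column 4 has {A,B,C,E,F} — only D is left for (r4,c4).
row 4 has {A,D,E,F}; column 5 has {A,C,D,E} — only B is left for (r4,c5).
row 4 has {A,B,D,E,F}; column 6 has {D,E,F} — only C is left for (r4,c6).
row 5 has {C,D,E}; column 5 has {A,B,C,D,E} — only F is left for (r5,c5).
row 6 has {A,C,E,F}; column 6 has {C,D,E,F} — only B is left for (r6,c6).
row 1 has {A,C,D,E}; column 1 has {A,C,D,F} — only B is left for (r1,c1).
row 1 has {A,B,C,D,E}; column 2 has {A,E} — only F is left for (r1,c2).
row 3 has {A,B,D,F}; column 1 has {A,B,C,D,F} — only E is left for (r3,c1).
row 3 has {A,B,D,E,F}; column 2 has {A,E,F} — only C is left for (r3,c2).
row 5 has {C,D,E,F}; column 2 has {A,C,E,F} — only B is left for (r5,c2).
row 5 has {B,C,D,E,F}; column 6 has {B,C,D,E,F} — only A is left for (r5,c6).
row 6 has {A,B,C,E,F}; column 2 has {A,B,C,E,F} — only D is left for (r6,c2).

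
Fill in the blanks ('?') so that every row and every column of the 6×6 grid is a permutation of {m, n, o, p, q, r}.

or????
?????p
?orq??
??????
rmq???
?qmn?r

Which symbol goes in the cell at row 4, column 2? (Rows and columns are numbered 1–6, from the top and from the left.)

row 2 has {p}; column 2 has {m,o,q,r} — only n is left for (r2,c2).
row 2 has {n,p}; column 3 has {m,q,r} — only o is left for (r2,c3).
row 4 is empty so far; column 2 has {m,n,o,q,r} — only p is left for (r4,c2).

p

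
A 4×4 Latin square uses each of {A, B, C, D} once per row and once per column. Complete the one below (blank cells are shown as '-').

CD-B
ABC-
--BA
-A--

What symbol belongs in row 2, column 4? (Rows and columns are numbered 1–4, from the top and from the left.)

D

(r1,c3) = A
(r2,c4) = D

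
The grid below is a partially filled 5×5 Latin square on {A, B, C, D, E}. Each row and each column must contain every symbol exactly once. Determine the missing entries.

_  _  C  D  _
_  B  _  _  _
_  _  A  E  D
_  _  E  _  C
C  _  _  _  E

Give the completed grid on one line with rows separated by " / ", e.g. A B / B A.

Cell (r2,c3): row 2 has {B}; column 3 has {A,C,E} → D.
Cell (r2,c5): row 2 has {B,D}; column 5 has {C,D,E} → A.
Cell (r3,c1): row 3 has {A,D,E}; column 1 has {C} → B.
Cell (r3,c2): row 3 has {A,B,D,E}; column 2 has {B} → C.
Cell (r5,c3): row 5 has {C,E}; column 3 has {A,C,D,E} → B.
Cell (r5,c4): row 5 has {B,C,E}; column 4 has {D,E} → A.
Cell (r1,c5): row 1 has {C,D}; column 5 has {A,C,D,E} → B.
Cell (r2,c1): row 2 has {A,B,D}; column 1 has {B,C} → E.
Cell (r2,c4): row 2 has {A,B,D,E}; column 4 has {A,D,E} → C.
Cell (r4,c4): row 4 has {C,E}; column 4 has {A,C,D,E} → B.
Cell (r5,c2): row 5 has {A,B,C,E}; column 2 has {B,C} → D.
Cell (r1,c1): row 1 has {B,C,D}; column 1 has {B,C,E} → A.
Cell (r1,c2): row 1 has {A,B,C,D}; column 2 has {B,C,D} → E.
Cell (r4,c1): row 4 has {B,C,E}; column 1 has {A,B,C,E} → D.
Cell (r4,c2): row 4 has {B,C,D,E}; column 2 has {B,C,D,E} → A.

A E C D B / E B D C A / B C A E D / D A E B C / C D B A E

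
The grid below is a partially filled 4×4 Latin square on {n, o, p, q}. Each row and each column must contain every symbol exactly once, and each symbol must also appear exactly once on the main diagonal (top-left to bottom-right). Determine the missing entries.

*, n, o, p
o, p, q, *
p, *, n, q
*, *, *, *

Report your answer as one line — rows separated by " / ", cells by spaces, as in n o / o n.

q n o p / o p q n / p o n q / n q p o

(r1,c1) = q
(r2,c4) = n
(r3,c2) = o
(r4,c1) = n
(r4,c2) = q
(r4,c3) = p
(r4,c4) = o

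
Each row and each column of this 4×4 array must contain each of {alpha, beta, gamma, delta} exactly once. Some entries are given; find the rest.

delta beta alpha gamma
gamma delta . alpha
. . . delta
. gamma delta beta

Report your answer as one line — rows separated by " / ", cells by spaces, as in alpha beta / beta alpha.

At row 2, column 3: row 2 has {alpha,gamma,delta}; column 3 has {alpha,delta}; that leaves beta.
At row 3, column 2: row 3 has {delta}; column 2 has {beta,gamma,delta}; that leaves alpha.
At row 3, column 3: row 3 has {alpha,delta}; column 3 has {alpha,beta,delta}; that leaves gamma.
At row 4, column 1: row 4 has {beta,gamma,delta}; column 1 has {gamma,delta}; that leaves alpha.
At row 3, column 1: row 3 has {alpha,gamma,delta}; column 1 has {alpha,gamma,delta}; that leaves beta.

delta beta alpha gamma / gamma delta beta alpha / beta alpha gamma delta / alpha gamma delta beta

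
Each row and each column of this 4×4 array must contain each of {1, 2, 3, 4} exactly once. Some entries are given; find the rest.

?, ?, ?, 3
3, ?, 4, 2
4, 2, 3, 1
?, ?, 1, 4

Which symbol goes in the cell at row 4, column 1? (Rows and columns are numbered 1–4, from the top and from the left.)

2

Cell (r1,c3): row 1 has {3}; column 3 has {1,3,4} → 2.
Cell (r2,c2): row 2 has {2,3,4}; column 2 has {2} → 1.
Cell (r4,c1): row 4 has {1,4}; column 1 has {3,4} → 2.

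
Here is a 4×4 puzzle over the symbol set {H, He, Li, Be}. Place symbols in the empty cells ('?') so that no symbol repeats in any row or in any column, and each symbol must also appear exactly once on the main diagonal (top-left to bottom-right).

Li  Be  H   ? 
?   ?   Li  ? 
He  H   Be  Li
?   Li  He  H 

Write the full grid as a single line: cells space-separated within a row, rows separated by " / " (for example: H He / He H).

(r1,c4) = He
(r2,c2) = He
(r2,c4) = Be
(r4,c1) = Be
(r2,c1) = H

Li Be H He / H He Li Be / He H Be Li / Be Li He H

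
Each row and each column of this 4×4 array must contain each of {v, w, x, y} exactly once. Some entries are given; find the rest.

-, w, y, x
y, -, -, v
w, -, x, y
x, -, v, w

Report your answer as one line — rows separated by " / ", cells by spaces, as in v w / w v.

v w y x / y x w v / w v x y / x y v w

(r1,c1): row 1 has {w,x,y}; column 1 has {w,x,y}, so it must be v.
(r2,c2): row 2 has {v,y}; column 2 has {w}, so it must be x.
(r2,c3): row 2 has {v,x,y}; column 3 has {v,x,y}, so it must be w.
(r3,c2): row 3 has {w,x,y}; column 2 has {w,x}, so it must be v.
(r4,c2): row 4 has {v,w,x}; column 2 has {v,w,x}, so it must be y.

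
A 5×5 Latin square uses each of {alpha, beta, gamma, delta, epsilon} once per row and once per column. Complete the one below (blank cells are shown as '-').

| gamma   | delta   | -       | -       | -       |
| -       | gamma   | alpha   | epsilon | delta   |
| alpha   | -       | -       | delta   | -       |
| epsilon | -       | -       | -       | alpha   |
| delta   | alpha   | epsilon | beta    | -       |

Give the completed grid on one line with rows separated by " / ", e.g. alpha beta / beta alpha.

gamma delta beta alpha epsilon / beta gamma alpha epsilon delta / alpha epsilon gamma delta beta / epsilon beta delta gamma alpha / delta alpha epsilon beta gamma

row 1 has {gamma,delta}; column 3 has {alpha,epsilon} — only beta is left for (r1,c3).
row 1 has {beta,gamma,delta}; column 4 has {beta,delta,epsilon} — only alpha is left for (r1,c4).
row 1 has {alpha,beta,gamma,delta}; column 5 has {alpha,delta} — only epsilon is left for (r1,c5).
row 2 has {alpha,gamma,delta,epsilon}; column 1 has {alpha,gamma,delta,epsilon} — only beta is left for (r2,c1).
row 3 has {alpha,delta}; column 3 has {alpha,beta,epsilon} — only gamma is left for (r3,c3).
row 3 has {alpha,gamma,delta}; column 5 has {alpha,delta,epsilon} — only beta is left for (r3,c5).
row 4 has {alpha,epsilon}; column 2 has {alpha,gamma,delta} — only beta is left for (r4,c2).
row 4 has {alpha,beta,epsilon}; column 3 has {alpha,beta,gamma,epsilon} — only delta is left for (r4,c3).
row 4 has {alpha,beta,delta,epsilon}; column 4 has {alpha,beta,delta,epsilon} — only gamma is left for (r4,c4).
row 5 has {alpha,beta,delta,epsilon}; column 5 has {alpha,beta,delta,epsilon} — only gamma is left for (r5,c5).
row 3 has {alpha,beta,gamma,delta}; column 2 has {alpha,beta,gamma,delta} — only epsilon is left for (r3,c2).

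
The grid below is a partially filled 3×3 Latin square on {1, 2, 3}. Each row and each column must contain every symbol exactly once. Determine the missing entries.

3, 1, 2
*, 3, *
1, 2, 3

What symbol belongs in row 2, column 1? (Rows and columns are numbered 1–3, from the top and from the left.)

row 2 has {3}; column 1 has {1,3} — only 2 is left for (r2,c1).

2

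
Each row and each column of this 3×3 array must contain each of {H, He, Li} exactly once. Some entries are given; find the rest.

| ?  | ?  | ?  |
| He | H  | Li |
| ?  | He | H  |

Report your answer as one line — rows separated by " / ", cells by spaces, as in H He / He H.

H Li He / He H Li / Li He H

(r1,c2): row 1 is empty so far; column 2 has {H,He}, so it must be Li.
(r1,c3): row 1 has {Li}; column 3 has {H,Li}, so it must be He.
(r3,c1): row 3 has {H,He}; column 1 has {He}, so it must be Li.
(r1,c1): row 1 has {He,Li}; column 1 has {He,Li}, so it must be H.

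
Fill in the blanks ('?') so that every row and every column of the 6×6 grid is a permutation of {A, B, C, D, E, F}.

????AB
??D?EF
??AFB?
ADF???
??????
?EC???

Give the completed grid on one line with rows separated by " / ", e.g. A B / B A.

D F E C A B / C B D A E F / E C A F B D / A D F B C E / F A B E D C / B E C D F A

(r1,c3): row 1 has {A,B}; column 3 has {A,C,D,F}, so it must be E.
(r3,c2): row 3 has {A,B,F}; column 2 has {D,E}, so it must be C.
(r4,c5): row 4 has {A,D,F}; column 5 has {A,B,E}, so it must be C.
(r4,c6): row 4 has {A,C,D,F}; column 6 has {B,F}, so it must be E.
(r5,c3): row 5 is empty so far; column 3 has {A,C,D,E,F}, so it must be B.
(r1,c2): row 1 has {A,B,E}; column 2 has {C,D,E}, so it must be F.
(r3,c6): row 3 has {A,B,C,F}; column 6 has {B,E,F}, so it must be D.
(r4,c4): row 4 has {A,C,D,E,F}; column 4 has {F}, so it must be B.
(r5,c2): row 5 has {B}; column 2 has {C,D,E,F}, so it must be A.
(r5,c6): row 5 has {A,B}; column 6 has {B,D,E,F}, so it must be C.
(r6,c6): row 6 has {C,E}; column 6 has {B,C,D,E,F}, so it must be A.
(r2,c2): row 2 has {D,E,F}; column 2 has {A,C,D,E,F}, so it must be B.
(r3,c1): row 3 has {A,B,C,D,F}; column 1 has {A}, so it must be E.
(r6,c4): row 6 has {A,C,E}; column 4 has {B,F}, so it must be D.
(r6,c5): row 6 has {A,C,D,E}; column 5 has {A,B,C,E}, so it must be F.
(r1,c4): row 1 has {A,B,E,F}; column 4 has {B,D,F}, so it must be C.
(r2,c1): row 2 has {B,D,E,F}; column 1 has {A,E}, so it must be C.
(r2,c4): row 2 has {B,C,D,E,F}; column 4 has {B,C,D,F}, so it must be A.
(r5,c4): row 5 has {A,B,C}; column 4 has {A,B,C,D,F}, so it must be E.
(r5,c5): row 5 has {A,B,C,E}; column 5 has {A,B,C,E,F}, so it must be D.
(r6,c1): row 6 has {A,C,D,E,F}; column 1 has {A,C,E}, so it must be B.
(r1,c1): row 1 has {A,B,C,E,F}; column 1 has {A,B,C,E}, so it must be D.
(r5,c1): row 5 has {A,B,C,D,E}; column 1 has {A,B,C,D,E}, so it must be F.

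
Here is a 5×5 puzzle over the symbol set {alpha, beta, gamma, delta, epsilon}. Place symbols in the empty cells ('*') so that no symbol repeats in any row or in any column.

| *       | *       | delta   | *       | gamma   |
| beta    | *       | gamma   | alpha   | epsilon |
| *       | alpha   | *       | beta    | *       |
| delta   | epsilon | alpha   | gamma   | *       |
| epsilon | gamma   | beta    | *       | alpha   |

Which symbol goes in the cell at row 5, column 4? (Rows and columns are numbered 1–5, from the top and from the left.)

row 1 has {gamma,delta}; column 1 has {beta,delta,epsilon} — only alpha is left for (r1,c1).
row 1 has {alpha,gamma,delta}; column 2 has {alpha,gamma,epsilon} — only beta is left for (r1,c2).
row 1 has {alpha,beta,gamma,delta}; column 4 has {alpha,beta,gamma} — only epsilon is left for (r1,c4).
row 2 has {alpha,beta,gamma,epsilon}; column 2 has {alpha,beta,gamma,epsilon} — only delta is left for (r2,c2).
row 3 has {alpha,beta}; column 1 has {alpha,beta,delta,epsilon} — only gamma is left for (r3,c1).
row 3 has {alpha,beta,gamma}; column 3 has {alpha,beta,gamma,delta} — only epsilon is left for (r3,c3).
row 3 has {alpha,beta,gamma,epsilon}; column 5 has {alpha,gamma,epsilon} — only delta is left for (r3,c5).
row 4 has {alpha,gamma,delta,epsilon}; column 5 has {alpha,gamma,delta,epsilon} — only beta is left for (r4,c5).
row 5 has {alpha,beta,gamma,epsilon}; column 4 has {alpha,beta,gamma,epsilon} — only delta is left for (r5,c4).

delta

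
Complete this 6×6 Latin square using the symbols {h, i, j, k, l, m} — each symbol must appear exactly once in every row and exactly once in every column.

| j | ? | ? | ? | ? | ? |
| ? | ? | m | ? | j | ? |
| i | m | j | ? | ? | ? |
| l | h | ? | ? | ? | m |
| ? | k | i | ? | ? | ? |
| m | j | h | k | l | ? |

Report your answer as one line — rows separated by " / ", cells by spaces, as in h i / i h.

j i l m h k / k l m i j h / i m j h k l / l h k j i m / h k i l m j / m j h k l i

(r4,c3) = k
(r4,c5) = i
(r5,c1) = h
(r5,c5) = m
(r6,c6) = i
(r1,c3) = l
(r2,c1) = k
(r4,c4) = j
(r5,c4) = l
(r5,c6) = j
(r1,c2) = i
(r2,c2) = l
(r2,c6) = h
(r3,c4) = h
(r3,c5) = k
(r3,c6) = l
(r1,c4) = m
(r1,c5) = h
(r1,c6) = k
(r2,c4) = i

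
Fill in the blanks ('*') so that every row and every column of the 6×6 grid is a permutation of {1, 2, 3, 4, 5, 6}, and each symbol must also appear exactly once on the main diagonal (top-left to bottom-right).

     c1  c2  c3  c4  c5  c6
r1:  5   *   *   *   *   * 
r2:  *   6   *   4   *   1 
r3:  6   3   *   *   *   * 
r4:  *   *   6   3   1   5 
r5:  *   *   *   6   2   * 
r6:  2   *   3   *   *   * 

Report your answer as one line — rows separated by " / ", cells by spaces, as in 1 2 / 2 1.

5 1 4 2 3 6 / 3 6 2 4 5 1 / 6 3 1 5 4 2 / 4 2 6 3 1 5 / 1 4 5 6 2 3 / 2 5 3 1 6 4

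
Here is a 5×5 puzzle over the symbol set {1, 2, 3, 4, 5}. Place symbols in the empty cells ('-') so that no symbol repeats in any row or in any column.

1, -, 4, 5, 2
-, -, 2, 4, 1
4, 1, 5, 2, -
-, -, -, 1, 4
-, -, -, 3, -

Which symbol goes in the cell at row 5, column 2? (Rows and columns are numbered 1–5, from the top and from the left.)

(r1,c2) = 3
(r2,c2) = 5
(r3,c5) = 3
(r4,c2) = 2
(r4,c3) = 3
(r5,c2) = 4

4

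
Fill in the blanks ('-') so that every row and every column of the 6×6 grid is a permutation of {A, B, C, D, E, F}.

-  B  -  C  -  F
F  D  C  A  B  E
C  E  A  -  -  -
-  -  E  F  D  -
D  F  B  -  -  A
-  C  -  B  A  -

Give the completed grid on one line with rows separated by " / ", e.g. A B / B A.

A B D C E F / F D C A B E / C E A D F B / B A E F D C / D F B E C A / E C F B A D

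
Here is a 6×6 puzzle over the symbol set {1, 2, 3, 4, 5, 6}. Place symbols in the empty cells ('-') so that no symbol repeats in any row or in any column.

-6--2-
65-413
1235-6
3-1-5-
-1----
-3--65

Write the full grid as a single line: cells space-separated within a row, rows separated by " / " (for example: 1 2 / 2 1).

4 6 5 3 2 1 / 6 5 2 4 1 3 / 1 2 3 5 4 6 / 3 4 1 6 5 2 / 5 1 6 2 3 4 / 2 3 4 1 6 5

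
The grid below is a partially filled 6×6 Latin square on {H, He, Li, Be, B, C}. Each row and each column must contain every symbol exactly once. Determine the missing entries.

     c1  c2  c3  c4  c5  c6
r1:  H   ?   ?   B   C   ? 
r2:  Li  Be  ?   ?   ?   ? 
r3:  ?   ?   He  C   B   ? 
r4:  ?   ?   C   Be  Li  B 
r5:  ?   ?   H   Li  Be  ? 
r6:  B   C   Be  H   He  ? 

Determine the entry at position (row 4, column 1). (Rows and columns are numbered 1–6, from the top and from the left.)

He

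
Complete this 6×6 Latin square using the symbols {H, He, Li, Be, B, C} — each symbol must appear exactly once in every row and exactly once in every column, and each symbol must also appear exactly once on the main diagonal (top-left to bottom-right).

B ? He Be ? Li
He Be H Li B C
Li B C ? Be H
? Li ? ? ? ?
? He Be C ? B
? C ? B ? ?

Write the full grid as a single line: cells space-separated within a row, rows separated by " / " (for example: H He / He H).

(r1,c2) = H
(r1,c5) = C
(r3,c4) = He
(r4,c3) = B
(r4,c4) = H
(r4,c5) = He
(r4,c6) = Be
(r5,c1) = H
(r5,c5) = Li
(r6,c1) = Be
(r6,c3) = Li
(r6,c5) = H
(r6,c6) = He
(r4,c1) = C

B H He Be C Li / He Be H Li B C / Li B C He Be H / C Li B H He Be / H He Be C Li B / Be C Li B H He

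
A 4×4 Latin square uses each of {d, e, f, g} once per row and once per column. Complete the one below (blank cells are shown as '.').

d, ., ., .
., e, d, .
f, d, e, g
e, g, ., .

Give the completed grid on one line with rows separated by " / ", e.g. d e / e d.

d f g e / g e d f / f d e g / e g f d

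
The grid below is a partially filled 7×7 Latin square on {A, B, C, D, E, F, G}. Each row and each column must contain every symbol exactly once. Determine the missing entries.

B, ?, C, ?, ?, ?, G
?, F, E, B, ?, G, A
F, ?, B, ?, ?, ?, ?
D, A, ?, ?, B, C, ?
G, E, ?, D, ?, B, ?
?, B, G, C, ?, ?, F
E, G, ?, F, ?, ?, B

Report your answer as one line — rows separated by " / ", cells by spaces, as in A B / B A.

(r1,c2): row 1 has {B,C,G}; column 2 has {A,B,E,F,G}, so it must be D.
(r2,c1): row 2 has {A,B,E,F,G}; column 1 has {B,D,E,F,G}, so it must be C.
(r2,c5): row 2 has {A,B,C,E,F,G}; column 5 has {B}, so it must be D.
(r3,c2): row 3 has {B,F}; column 2 has {A,B,D,E,F,G}, so it must be C.
(r4,c3): row 4 has {A,B,C,D}; column 3 has {B,C,E,G}, so it must be F.
(r4,c7): row 4 has {A,B,C,D,F}; column 7 has {A,B,F,G}, so it must be E.
(r5,c3): row 5 has {B,D,E,G}; column 3 has {B,C,E,F,G}, so it must be A.
(r5,c7): row 5 has {A,B,D,E,G}; column 7 has {A,B,E,F,G}, so it must be C.
(r6,c1): row 6 has {B,C,F,G}; column 1 has {B,C,D,E,F,G}, so it must be A.
(r6,c5): row 6 has {A,B,C,F,G}; column 5 has {B,D}, so it must be E.
(r6,c6): row 6 has {A,B,C,E,F,G}; column 6 has {B,C,G}, so it must be D.
(r7,c3): row 7 has {B,E,F,G}; column 3 has {A,B,C,E,F,G}, so it must be D.
(r7,c6): row 7 has {B,D,E,F,G}; column 6 has {B,C,D,G}, so it must be A.
(r3,c6): row 3 has {B,C,F}; column 6 has {A,B,C,D,G}, so it must be E.
(r3,c7): row 3 has {B,C,E,F}; column 7 has {A,B,C,E,F,G}, so it must be D.
(r4,c4): row 4 has {A,B,C,D,E,F}; column 4 has {B,C,D,F}, so it must be G.
(r5,c5): row 5 has {A,B,C,D,E,G}; column 5 has {B,D,E}, so it must be F.
(r7,c5): row 7 has {A,B,D,E,F,G}; column 5 has {B,D,E,F}, so it must be C.
(r1,c5): row 1 has {B,C,D,G}; column 5 has {B,C,D,E,F}, so it must be A.
(r1,c6): row 1 has {A,B,C,D,G}; column 6 has {A,B,C,D,E,G}, so it must be F.
(r3,c4): row 3 has {B,C,D,E,F}; column 4 has {B,C,D,F,G}, so it must be A.
(r3,c5): row 3 has {A,B,C,D,E,F}; column 5 has {A,B,C,D,E,F}, so it must be G.
(r1,c4): row 1 has {A,B,C,D,F,G}; column 4 has {A,B,C,D,F,G}, so it must be E.

B D C E A F G / C F E B D G A / F C B A G E D / D A F G B C E / G E A D F B C / A B G C E D F / E G D F C A B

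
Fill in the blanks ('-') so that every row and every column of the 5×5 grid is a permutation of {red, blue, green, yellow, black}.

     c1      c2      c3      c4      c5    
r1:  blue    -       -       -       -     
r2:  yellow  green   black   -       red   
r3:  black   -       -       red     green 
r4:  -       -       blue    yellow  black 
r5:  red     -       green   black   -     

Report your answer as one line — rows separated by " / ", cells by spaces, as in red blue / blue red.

(r1,c4): row 1 has {blue}; column 4 has {red,yellow,black}, so it must be green.
(r1,c5): row 1 has {blue,green}; column 5 has {red,green,black}, so it must be yellow.
(r2,c4): row 2 has {red,green,yellow,black}; column 4 has {red,green,yellow,black}, so it must be blue.
(r3,c3): row 3 has {red,green,black}; column 3 has {blue,green,black}, so it must be yellow.
(r4,c1): row 4 has {blue,yellow,black}; column 1 has {red,blue,yellow,black}, so it must be green.
(r4,c2): row 4 has {blue,green,yellow,black}; column 2 has {green}, so it must be red.
(r5,c5): row 5 has {red,green,black}; column 5 has {red,green,yellow,black}, so it must be blue.
(r1,c2): row 1 has {blue,green,yellow}; column 2 has {red,green}, so it must be black.
(r1,c3): row 1 has {blue,green,yellow,black}; column 3 has {blue,green,yellow,black}, so it must be red.
(r3,c2): row 3 has {red,green,yellow,black}; column 2 has {red,green,black}, so it must be blue.
(r5,c2): row 5 has {red,blue,green,black}; column 2 has {red,blue,green,black}, so it must be yellow.

blue black red green yellow / yellow green black blue red / black blue yellow red green / green red blue yellow black / red yellow green black blue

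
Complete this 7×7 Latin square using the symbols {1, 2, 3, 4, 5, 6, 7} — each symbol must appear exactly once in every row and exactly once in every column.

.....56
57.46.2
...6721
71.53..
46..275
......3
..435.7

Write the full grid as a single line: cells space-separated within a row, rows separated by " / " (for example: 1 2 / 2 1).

row 3 has {1,2,6,7}; column 1 has {4,5,7} — only 3 is left for (r3,c1).
row 3 has {1,2,3,6,7}; column 3 has {4} — only 5 is left for (r3,c3).
row 4 has {1,3,5,7}; column 7 has {1,2,3,5,6,7} — only 4 is left for (r4,c7).
row 5 has {2,4,5,6,7}; column 4 has {3,4,5,6} — only 1 is left for (r5,c4).
row 7 has {3,4,5,7}; column 2 has {1,6,7} — only 2 is left for (r7,c2).
row 3 has {1,2,3,5,6,7}; column 2 has {1,2,6,7} — only 4 is left for (r3,c2).
row 4 has {1,3,4,5,7}; column 6 has {2,5,7} — only 6 is left for (r4,c6).
row 5 has {1,2,4,5,6,7}; column 3 has {4,5} — only 3 is left for (r5,c3).
row 6 has {3}; column 2 has {1,2,4,6,7} — only 5 is left for (r6,c2).
row 7 has {2,3,4,5,7}; column 6 has {2,5,6,7} — only 1 is left for (r7,c6).
row 1 has {5,6}; column 2 has {1,2,4,5,6,7} — only 3 is left for (r1,c2).
row 2 has {2,4,5,6,7}; column 3 has {3,4,5} — only 1 is left for (r2,c3).
row 2 has {1,2,4,5,6,7}; column 6 has {1,2,5,6,7} — only 3 is left for (r2,c6).
row 4 has {1,3,4,5,6,7}; column 3 has {1,3,4,5} — only 2 is left for (r4,c3).
row 6 has {3,5}; column 6 has {1,2,3,5,6,7} — only 4 is left for (r6,c6).
row 7 has {1,2,3,4,5,7}; column 1 has {3,4,5,7} — only 6 is left for (r7,c1).
row 1 has {3,5,6}; column 3 has {1,2,3,4,5} — only 7 is left for (r1,c3).
row 1 has {3,5,6,7}; column 4 has {1,3,4,5,6} — only 2 is left for (r1,c4).
row 6 has {3,4,5}; column 3 has {1,2,3,4,5,7} — only 6 is left for (r6,c3).
row 6 has {3,4,5,6}; column 4 has {1,2,3,4,5,6} — only 7 is left for (r6,c4).
row 6 has {3,4,5,6,7}; column 5 has {2,3,5,6,7} — only 1 is left for (r6,c5).
row 1 has {2,3,5,6,7}; column 1 has {3,4,5,6,7} — only 1 is left for (r1,c1).
row 1 has {1,2,3,5,6,7}; column 5 has {1,2,3,5,6,7} — only 4 is left for (r1,c5).
row 6 has {1,3,4,5,6,7}; column 1 has {1,3,4,5,6,7} — only 2 is left for (r6,c1).

1 3 7 2 4 5 6 / 5 7 1 4 6 3 2 / 3 4 5 6 7 2 1 / 7 1 2 5 3 6 4 / 4 6 3 1 2 7 5 / 2 5 6 7 1 4 3 / 6 2 4 3 5 1 7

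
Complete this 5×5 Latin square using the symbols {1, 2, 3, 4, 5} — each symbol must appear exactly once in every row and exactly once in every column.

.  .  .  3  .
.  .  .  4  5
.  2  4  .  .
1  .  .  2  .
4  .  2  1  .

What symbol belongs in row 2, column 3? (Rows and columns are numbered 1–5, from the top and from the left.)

3

(r3,c4) = 5
(r5,c5) = 3
(r3,c1) = 3
(r3,c5) = 1
(r4,c5) = 4
(r5,c2) = 5
(r1,c5) = 2
(r2,c1) = 2
(r4,c2) = 3
(r4,c3) = 5
(r1,c1) = 5
(r1,c3) = 1
(r2,c2) = 1
(r2,c3) = 3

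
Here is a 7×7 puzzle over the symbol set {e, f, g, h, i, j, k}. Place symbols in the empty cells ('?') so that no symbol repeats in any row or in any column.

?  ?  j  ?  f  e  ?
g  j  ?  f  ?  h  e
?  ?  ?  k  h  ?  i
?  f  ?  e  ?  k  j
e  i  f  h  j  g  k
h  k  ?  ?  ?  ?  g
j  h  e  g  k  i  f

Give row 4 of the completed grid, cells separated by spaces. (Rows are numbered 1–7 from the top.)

i f h e g k j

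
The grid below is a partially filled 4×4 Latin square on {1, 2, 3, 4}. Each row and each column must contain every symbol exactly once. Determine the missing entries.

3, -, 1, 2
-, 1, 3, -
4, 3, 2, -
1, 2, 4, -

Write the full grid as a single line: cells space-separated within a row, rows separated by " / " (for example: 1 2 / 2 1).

(r1,c2) = 4
(r2,c1) = 2
(r2,c4) = 4
(r3,c4) = 1
(r4,c4) = 3

3 4 1 2 / 2 1 3 4 / 4 3 2 1 / 1 2 4 3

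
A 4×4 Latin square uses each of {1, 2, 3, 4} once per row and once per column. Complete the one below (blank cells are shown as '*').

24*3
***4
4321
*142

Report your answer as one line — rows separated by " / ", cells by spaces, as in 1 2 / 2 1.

(r1,c3) = 1
(r2,c2) = 2
(r2,c3) = 3
(r4,c1) = 3
(r2,c1) = 1

2 4 1 3 / 1 2 3 4 / 4 3 2 1 / 3 1 4 2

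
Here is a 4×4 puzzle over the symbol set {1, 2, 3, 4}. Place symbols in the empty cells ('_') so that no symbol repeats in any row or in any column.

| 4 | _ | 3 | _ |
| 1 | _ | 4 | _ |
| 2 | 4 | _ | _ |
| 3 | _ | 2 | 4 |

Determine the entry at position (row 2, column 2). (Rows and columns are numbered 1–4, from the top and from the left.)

Cell (r3,c3): row 3 has {2,4}; column 3 has {2,3,4} → 1.
Cell (r3,c4): row 3 has {1,2,4}; column 4 has {4} → 3.
Cell (r4,c2): row 4 has {2,3,4}; column 2 has {4} → 1.
Cell (r1,c2): row 1 has {3,4}; column 2 has {1,4} → 2.
Cell (r1,c4): row 1 has {2,3,4}; column 4 has {3,4} → 1.
Cell (r2,c2): row 2 has {1,4}; column 2 has {1,2,4} → 3.

3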